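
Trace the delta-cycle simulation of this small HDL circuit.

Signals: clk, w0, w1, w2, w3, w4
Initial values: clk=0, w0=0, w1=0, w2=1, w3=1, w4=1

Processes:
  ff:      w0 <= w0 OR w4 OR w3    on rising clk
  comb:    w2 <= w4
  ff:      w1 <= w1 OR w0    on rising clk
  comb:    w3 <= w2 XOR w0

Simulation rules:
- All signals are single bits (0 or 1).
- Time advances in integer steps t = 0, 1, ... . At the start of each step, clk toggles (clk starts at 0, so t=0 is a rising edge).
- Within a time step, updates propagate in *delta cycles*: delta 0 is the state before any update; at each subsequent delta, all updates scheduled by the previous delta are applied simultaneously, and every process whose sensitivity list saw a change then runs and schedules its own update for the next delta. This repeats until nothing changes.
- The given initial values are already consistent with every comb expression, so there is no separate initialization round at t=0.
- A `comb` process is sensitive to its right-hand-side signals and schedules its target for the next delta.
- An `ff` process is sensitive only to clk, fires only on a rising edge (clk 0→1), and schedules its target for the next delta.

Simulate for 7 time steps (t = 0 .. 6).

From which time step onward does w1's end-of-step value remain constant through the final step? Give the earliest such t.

2

t=0 Δ0: clk=0 w3=1 w1=0 w2=1 w4=1 w0=0
  Δ1: clk:0→1
  Δ2: w0:0→1
  Δ3: w3:1→0
  (3Δ to stable)
t=1 Δ0: clk=1 w3=0 w1=0 w2=1 w4=1 w0=1
  Δ1: clk:1→0
  (1Δ to stable)
t=2 Δ0: clk=0 w3=0 w1=0 w2=1 w4=1 w0=1
  Δ1: clk:0→1
  Δ2: w1:0→1
  (2Δ to stable)
t=3 Δ0: clk=1 w3=0 w1=1 w2=1 w4=1 w0=1
  Δ1: clk:1→0
  (1Δ to stable)
t=4 Δ0: clk=0 w3=0 w1=1 w2=1 w4=1 w0=1
  Δ1: clk:0→1
  (1Δ to stable)
t=5 Δ0: clk=1 w3=0 w1=1 w2=1 w4=1 w0=1
  Δ1: clk:1→0
  (1Δ to stable)
t=6 Δ0: clk=0 w3=0 w1=1 w2=1 w4=1 w0=1
  Δ1: clk:0→1
  (1Δ to stable)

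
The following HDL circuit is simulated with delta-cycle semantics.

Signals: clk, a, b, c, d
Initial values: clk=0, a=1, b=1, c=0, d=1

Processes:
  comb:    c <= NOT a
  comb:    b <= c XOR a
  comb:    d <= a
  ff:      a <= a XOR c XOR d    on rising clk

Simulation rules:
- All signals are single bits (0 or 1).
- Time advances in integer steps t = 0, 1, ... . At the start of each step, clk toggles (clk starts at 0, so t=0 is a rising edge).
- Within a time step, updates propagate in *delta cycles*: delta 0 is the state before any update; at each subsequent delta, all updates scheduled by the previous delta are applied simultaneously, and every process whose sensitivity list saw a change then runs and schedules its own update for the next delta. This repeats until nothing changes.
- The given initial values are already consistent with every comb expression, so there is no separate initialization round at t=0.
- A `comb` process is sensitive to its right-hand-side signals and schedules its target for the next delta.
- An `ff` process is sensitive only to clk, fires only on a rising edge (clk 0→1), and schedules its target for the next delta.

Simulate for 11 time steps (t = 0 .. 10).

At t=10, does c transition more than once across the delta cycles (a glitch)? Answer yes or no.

[bits: a,d,clk,b,c]
t=0: Δ0=11010 Δ1=11110 Δ2=01110 Δ3=00101 Δ4=00111 | 4Δ
t=1: Δ0=00111 Δ1=00011 | 1Δ
t=2: Δ0=00011 Δ1=00111 Δ2=10111 Δ3=11100 Δ4=11110 | 4Δ
t=3: Δ0=11110 Δ1=11010 | 1Δ
t=4: Δ0=11010 Δ1=11110 Δ2=01110 Δ3=00101 Δ4=00111 | 4Δ
t=5: Δ0=00111 Δ1=00011 | 1Δ
t=6: Δ0=00011 Δ1=00111 Δ2=10111 Δ3=11100 Δ4=11110 | 4Δ
t=7: Δ0=11110 Δ1=11010 | 1Δ
t=8: Δ0=11010 Δ1=11110 Δ2=01110 Δ3=00101 Δ4=00111 | 4Δ
t=9: Δ0=00111 Δ1=00011 | 1Δ
t=10: Δ0=00011 Δ1=00111 Δ2=10111 Δ3=11100 Δ4=11110 | 4Δ

no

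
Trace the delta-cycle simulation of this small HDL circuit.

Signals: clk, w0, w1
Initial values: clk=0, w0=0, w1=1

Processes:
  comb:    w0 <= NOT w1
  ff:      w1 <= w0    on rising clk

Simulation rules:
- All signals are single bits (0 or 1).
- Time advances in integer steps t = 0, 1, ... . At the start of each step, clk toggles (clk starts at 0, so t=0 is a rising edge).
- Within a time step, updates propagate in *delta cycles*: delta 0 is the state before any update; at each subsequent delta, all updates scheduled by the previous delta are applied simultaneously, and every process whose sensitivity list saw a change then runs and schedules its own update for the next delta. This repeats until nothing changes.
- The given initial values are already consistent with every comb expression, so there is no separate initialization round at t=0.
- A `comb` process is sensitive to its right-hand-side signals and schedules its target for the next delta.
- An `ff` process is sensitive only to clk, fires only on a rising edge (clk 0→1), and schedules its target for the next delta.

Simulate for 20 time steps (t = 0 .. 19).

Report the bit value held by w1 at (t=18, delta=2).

1

t0.Δ0 w1=1 clk=0 w0=0
t0.Δ1 w1=1 clk=1 w0=0
t0.Δ2 w1=0 clk=1 w0=0
t0.Δ3 w1=0 clk=1 w0=1
t1.Δ0 w1=0 clk=1 w0=1
t1.Δ1 w1=0 clk=0 w0=1
t2.Δ0 w1=0 clk=0 w0=1
t2.Δ1 w1=0 clk=1 w0=1
t2.Δ2 w1=1 clk=1 w0=1
t2.Δ3 w1=1 clk=1 w0=0
t3.Δ0 w1=1 clk=1 w0=0
t3.Δ1 w1=1 clk=0 w0=0
t4.Δ0 w1=1 clk=0 w0=0
t4.Δ1 w1=1 clk=1 w0=0
t4.Δ2 w1=0 clk=1 w0=0
t4.Δ3 w1=0 clk=1 w0=1
t5.Δ0 w1=0 clk=1 w0=1
t5.Δ1 w1=0 clk=0 w0=1
t6.Δ0 w1=0 clk=0 w0=1
t6.Δ1 w1=0 clk=1 w0=1
t6.Δ2 w1=1 clk=1 w0=1
t6.Δ3 w1=1 clk=1 w0=0
t7.Δ0 w1=1 clk=1 w0=0
t7.Δ1 w1=1 clk=0 w0=0
t8.Δ0 w1=1 clk=0 w0=0
t8.Δ1 w1=1 clk=1 w0=0
t8.Δ2 w1=0 clk=1 w0=0
t8.Δ3 w1=0 clk=1 w0=1
t9.Δ0 w1=0 clk=1 w0=1
t9.Δ1 w1=0 clk=0 w0=1
t10.Δ0 w1=0 clk=0 w0=1
t10.Δ1 w1=0 clk=1 w0=1
t10.Δ2 w1=1 clk=1 w0=1
t10.Δ3 w1=1 clk=1 w0=0
t11.Δ0 w1=1 clk=1 w0=0
t11.Δ1 w1=1 clk=0 w0=0
t12.Δ0 w1=1 clk=0 w0=0
t12.Δ1 w1=1 clk=1 w0=0
t12.Δ2 w1=0 clk=1 w0=0
t12.Δ3 w1=0 clk=1 w0=1
t13.Δ0 w1=0 clk=1 w0=1
t13.Δ1 w1=0 clk=0 w0=1
t14.Δ0 w1=0 clk=0 w0=1
t14.Δ1 w1=0 clk=1 w0=1
t14.Δ2 w1=1 clk=1 w0=1
t14.Δ3 w1=1 clk=1 w0=0
t15.Δ0 w1=1 clk=1 w0=0
t15.Δ1 w1=1 clk=0 w0=0
t16.Δ0 w1=1 clk=0 w0=0
t16.Δ1 w1=1 clk=1 w0=0
t16.Δ2 w1=0 clk=1 w0=0
t16.Δ3 w1=0 clk=1 w0=1
t17.Δ0 w1=0 clk=1 w0=1
t17.Δ1 w1=0 clk=0 w0=1
t18.Δ0 w1=0 clk=0 w0=1
t18.Δ1 w1=0 clk=1 w0=1
t18.Δ2 w1=1 clk=1 w0=1
t18.Δ3 w1=1 clk=1 w0=0
t19.Δ0 w1=1 clk=1 w0=0
t19.Δ1 w1=1 clk=0 w0=0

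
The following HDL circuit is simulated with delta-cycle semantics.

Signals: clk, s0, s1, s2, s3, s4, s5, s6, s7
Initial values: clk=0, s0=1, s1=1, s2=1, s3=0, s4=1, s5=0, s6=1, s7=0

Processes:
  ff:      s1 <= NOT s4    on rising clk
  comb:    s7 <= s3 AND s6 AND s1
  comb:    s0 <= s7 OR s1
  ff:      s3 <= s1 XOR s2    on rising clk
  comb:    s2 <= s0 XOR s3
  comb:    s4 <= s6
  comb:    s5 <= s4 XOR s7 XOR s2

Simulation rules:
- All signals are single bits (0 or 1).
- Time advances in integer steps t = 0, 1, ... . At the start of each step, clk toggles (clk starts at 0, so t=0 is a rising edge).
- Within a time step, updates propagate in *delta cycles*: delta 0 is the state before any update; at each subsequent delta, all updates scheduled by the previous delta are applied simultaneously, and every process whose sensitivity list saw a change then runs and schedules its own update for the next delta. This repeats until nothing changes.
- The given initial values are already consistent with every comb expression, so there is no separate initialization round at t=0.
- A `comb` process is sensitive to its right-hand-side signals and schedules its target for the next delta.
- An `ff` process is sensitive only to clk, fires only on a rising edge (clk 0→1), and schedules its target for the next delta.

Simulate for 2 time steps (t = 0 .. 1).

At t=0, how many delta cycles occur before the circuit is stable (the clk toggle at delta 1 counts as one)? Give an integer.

t=0 Δ0: s4=1 s1=1 s6=1 s2=1 s5=0 s7=0 s0=1 s3=0 clk=0
  Δ1: clk:0→1
  Δ2: s1:1→0
  Δ3: s0:1→0
  Δ4: s2:1→0
  Δ5: s5:0→1
  (5Δ to stable)
t=1 Δ0: s4=1 s1=0 s6=1 s2=0 s5=1 s7=0 s0=0 s3=0 clk=1
  Δ1: clk:1→0
  (1Δ to stable)

5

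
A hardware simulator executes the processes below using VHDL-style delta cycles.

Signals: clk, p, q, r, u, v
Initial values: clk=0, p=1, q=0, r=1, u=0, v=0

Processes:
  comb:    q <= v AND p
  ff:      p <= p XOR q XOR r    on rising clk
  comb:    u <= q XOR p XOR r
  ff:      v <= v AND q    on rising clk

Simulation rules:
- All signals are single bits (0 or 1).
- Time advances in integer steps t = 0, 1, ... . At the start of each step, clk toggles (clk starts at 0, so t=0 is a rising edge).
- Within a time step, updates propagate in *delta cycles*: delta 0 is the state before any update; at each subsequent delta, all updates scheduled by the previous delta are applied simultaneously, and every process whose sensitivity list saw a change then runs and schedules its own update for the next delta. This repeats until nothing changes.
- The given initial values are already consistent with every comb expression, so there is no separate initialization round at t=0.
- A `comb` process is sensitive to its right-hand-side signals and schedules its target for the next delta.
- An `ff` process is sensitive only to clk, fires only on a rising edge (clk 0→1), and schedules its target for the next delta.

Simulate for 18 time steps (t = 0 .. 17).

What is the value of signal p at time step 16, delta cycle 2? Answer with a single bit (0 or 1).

0

t0.Δ0 p=1 clk=0 u=0 r=1 v=0 q=0
t0.Δ1 p=1 clk=1 u=0 r=1 v=0 q=0
t0.Δ2 p=0 clk=1 u=0 r=1 v=0 q=0
t0.Δ3 p=0 clk=1 u=1 r=1 v=0 q=0
t1.Δ0 p=0 clk=1 u=1 r=1 v=0 q=0
t1.Δ1 p=0 clk=0 u=1 r=1 v=0 q=0
t2.Δ0 p=0 clk=0 u=1 r=1 v=0 q=0
t2.Δ1 p=0 clk=1 u=1 r=1 v=0 q=0
t2.Δ2 p=1 clk=1 u=1 r=1 v=0 q=0
t2.Δ3 p=1 clk=1 u=0 r=1 v=0 q=0
t3.Δ0 p=1 clk=1 u=0 r=1 v=0 q=0
t3.Δ1 p=1 clk=0 u=0 r=1 v=0 q=0
t4.Δ0 p=1 clk=0 u=0 r=1 v=0 q=0
t4.Δ1 p=1 clk=1 u=0 r=1 v=0 q=0
t4.Δ2 p=0 clk=1 u=0 r=1 v=0 q=0
t4.Δ3 p=0 clk=1 u=1 r=1 v=0 q=0
t5.Δ0 p=0 clk=1 u=1 r=1 v=0 q=0
t5.Δ1 p=0 clk=0 u=1 r=1 v=0 q=0
t6.Δ0 p=0 clk=0 u=1 r=1 v=0 q=0
t6.Δ1 p=0 clk=1 u=1 r=1 v=0 q=0
t6.Δ2 p=1 clk=1 u=1 r=1 v=0 q=0
t6.Δ3 p=1 clk=1 u=0 r=1 v=0 q=0
t7.Δ0 p=1 clk=1 u=0 r=1 v=0 q=0
t7.Δ1 p=1 clk=0 u=0 r=1 v=0 q=0
t8.Δ0 p=1 clk=0 u=0 r=1 v=0 q=0
t8.Δ1 p=1 clk=1 u=0 r=1 v=0 q=0
t8.Δ2 p=0 clk=1 u=0 r=1 v=0 q=0
t8.Δ3 p=0 clk=1 u=1 r=1 v=0 q=0
t9.Δ0 p=0 clk=1 u=1 r=1 v=0 q=0
t9.Δ1 p=0 clk=0 u=1 r=1 v=0 q=0
t10.Δ0 p=0 clk=0 u=1 r=1 v=0 q=0
t10.Δ1 p=0 clk=1 u=1 r=1 v=0 q=0
t10.Δ2 p=1 clk=1 u=1 r=1 v=0 q=0
t10.Δ3 p=1 clk=1 u=0 r=1 v=0 q=0
t11.Δ0 p=1 clk=1 u=0 r=1 v=0 q=0
t11.Δ1 p=1 clk=0 u=0 r=1 v=0 q=0
t12.Δ0 p=1 clk=0 u=0 r=1 v=0 q=0
t12.Δ1 p=1 clk=1 u=0 r=1 v=0 q=0
t12.Δ2 p=0 clk=1 u=0 r=1 v=0 q=0
t12.Δ3 p=0 clk=1 u=1 r=1 v=0 q=0
t13.Δ0 p=0 clk=1 u=1 r=1 v=0 q=0
t13.Δ1 p=0 clk=0 u=1 r=1 v=0 q=0
t14.Δ0 p=0 clk=0 u=1 r=1 v=0 q=0
t14.Δ1 p=0 clk=1 u=1 r=1 v=0 q=0
t14.Δ2 p=1 clk=1 u=1 r=1 v=0 q=0
t14.Δ3 p=1 clk=1 u=0 r=1 v=0 q=0
t15.Δ0 p=1 clk=1 u=0 r=1 v=0 q=0
t15.Δ1 p=1 clk=0 u=0 r=1 v=0 q=0
t16.Δ0 p=1 clk=0 u=0 r=1 v=0 q=0
t16.Δ1 p=1 clk=1 u=0 r=1 v=0 q=0
t16.Δ2 p=0 clk=1 u=0 r=1 v=0 q=0
t16.Δ3 p=0 clk=1 u=1 r=1 v=0 q=0
t17.Δ0 p=0 clk=1 u=1 r=1 v=0 q=0
t17.Δ1 p=0 clk=0 u=1 r=1 v=0 q=0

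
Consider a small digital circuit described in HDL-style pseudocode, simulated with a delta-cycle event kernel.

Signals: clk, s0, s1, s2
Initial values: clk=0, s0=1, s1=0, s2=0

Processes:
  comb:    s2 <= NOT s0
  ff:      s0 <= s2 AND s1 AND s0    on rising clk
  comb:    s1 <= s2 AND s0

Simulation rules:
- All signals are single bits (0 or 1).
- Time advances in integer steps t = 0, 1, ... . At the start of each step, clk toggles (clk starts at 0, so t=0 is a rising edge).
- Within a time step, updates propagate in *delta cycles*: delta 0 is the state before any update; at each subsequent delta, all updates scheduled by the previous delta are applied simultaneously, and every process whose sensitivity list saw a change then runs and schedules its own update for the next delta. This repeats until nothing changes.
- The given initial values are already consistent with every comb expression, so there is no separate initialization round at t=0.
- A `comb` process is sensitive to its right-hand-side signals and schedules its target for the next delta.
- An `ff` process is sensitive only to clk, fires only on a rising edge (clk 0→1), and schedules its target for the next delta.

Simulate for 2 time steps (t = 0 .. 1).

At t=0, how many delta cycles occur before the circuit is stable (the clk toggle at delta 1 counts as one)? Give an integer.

t0.Δ0 s1=0 s0=1 s2=0 clk=0
t0.Δ1 s1=0 s0=1 s2=0 clk=1
t0.Δ2 s1=0 s0=0 s2=0 clk=1
t0.Δ3 s1=0 s0=0 s2=1 clk=1
t1.Δ0 s1=0 s0=0 s2=1 clk=1
t1.Δ1 s1=0 s0=0 s2=1 clk=0

3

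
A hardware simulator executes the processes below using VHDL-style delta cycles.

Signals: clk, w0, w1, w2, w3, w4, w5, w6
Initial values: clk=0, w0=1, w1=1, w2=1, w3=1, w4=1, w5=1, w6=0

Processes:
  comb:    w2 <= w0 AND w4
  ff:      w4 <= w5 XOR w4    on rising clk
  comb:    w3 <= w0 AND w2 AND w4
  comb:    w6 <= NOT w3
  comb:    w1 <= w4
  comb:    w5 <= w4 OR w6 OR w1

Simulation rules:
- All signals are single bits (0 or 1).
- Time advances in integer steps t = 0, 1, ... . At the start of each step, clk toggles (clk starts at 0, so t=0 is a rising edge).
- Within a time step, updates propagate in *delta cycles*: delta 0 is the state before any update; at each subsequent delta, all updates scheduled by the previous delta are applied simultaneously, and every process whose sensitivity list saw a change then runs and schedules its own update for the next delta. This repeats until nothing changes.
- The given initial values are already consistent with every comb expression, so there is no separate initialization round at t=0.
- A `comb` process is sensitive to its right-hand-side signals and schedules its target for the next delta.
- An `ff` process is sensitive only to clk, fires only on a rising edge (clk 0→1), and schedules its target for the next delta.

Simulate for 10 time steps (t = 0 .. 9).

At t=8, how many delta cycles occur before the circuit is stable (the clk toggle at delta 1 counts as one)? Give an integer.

t=0 Δ0: w5=1 w1=1 clk=0 w2=1 w6=0 w3=1 w4=1 w0=1
  Δ1: clk:0→1
  Δ2: w4:1→0
  Δ3: w1:1→0, w2:1→0, w3:1→0
  Δ4: w5:1→0, w6:0→1
  Δ5: w5:0→1
  (5Δ to stable)
t=1 Δ0: w5=1 w1=0 clk=1 w2=0 w6=1 w3=0 w4=0 w0=1
  Δ1: clk:1→0
  (1Δ to stable)
t=2 Δ0: w5=1 w1=0 clk=0 w2=0 w6=1 w3=0 w4=0 w0=1
  Δ1: clk:0→1
  Δ2: w4:0→1
  Δ3: w1:0→1, w2:0→1
  Δ4: w3:0→1
  Δ5: w6:1→0
  (5Δ to stable)
t=3 Δ0: w5=1 w1=1 clk=1 w2=1 w6=0 w3=1 w4=1 w0=1
  Δ1: clk:1→0
  (1Δ to stable)
t=4 Δ0: w5=1 w1=1 clk=0 w2=1 w6=0 w3=1 w4=1 w0=1
  Δ1: clk:0→1
  Δ2: w4:1→0
  Δ3: w1:1→0, w2:1→0, w3:1→0
  Δ4: w5:1→0, w6:0→1
  Δ5: w5:0→1
  (5Δ to stable)
t=5 Δ0: w5=1 w1=0 clk=1 w2=0 w6=1 w3=0 w4=0 w0=1
  Δ1: clk:1→0
  (1Δ to stable)
t=6 Δ0: w5=1 w1=0 clk=0 w2=0 w6=1 w3=0 w4=0 w0=1
  Δ1: clk:0→1
  Δ2: w4:0→1
  Δ3: w1:0→1, w2:0→1
  Δ4: w3:0→1
  Δ5: w6:1→0
  (5Δ to stable)
t=7 Δ0: w5=1 w1=1 clk=1 w2=1 w6=0 w3=1 w4=1 w0=1
  Δ1: clk:1→0
  (1Δ to stable)
t=8 Δ0: w5=1 w1=1 clk=0 w2=1 w6=0 w3=1 w4=1 w0=1
  Δ1: clk:0→1
  Δ2: w4:1→0
  Δ3: w1:1→0, w2:1→0, w3:1→0
  Δ4: w5:1→0, w6:0→1
  Δ5: w5:0→1
  (5Δ to stable)
t=9 Δ0: w5=1 w1=0 clk=1 w2=0 w6=1 w3=0 w4=0 w0=1
  Δ1: clk:1→0
  (1Δ to stable)

5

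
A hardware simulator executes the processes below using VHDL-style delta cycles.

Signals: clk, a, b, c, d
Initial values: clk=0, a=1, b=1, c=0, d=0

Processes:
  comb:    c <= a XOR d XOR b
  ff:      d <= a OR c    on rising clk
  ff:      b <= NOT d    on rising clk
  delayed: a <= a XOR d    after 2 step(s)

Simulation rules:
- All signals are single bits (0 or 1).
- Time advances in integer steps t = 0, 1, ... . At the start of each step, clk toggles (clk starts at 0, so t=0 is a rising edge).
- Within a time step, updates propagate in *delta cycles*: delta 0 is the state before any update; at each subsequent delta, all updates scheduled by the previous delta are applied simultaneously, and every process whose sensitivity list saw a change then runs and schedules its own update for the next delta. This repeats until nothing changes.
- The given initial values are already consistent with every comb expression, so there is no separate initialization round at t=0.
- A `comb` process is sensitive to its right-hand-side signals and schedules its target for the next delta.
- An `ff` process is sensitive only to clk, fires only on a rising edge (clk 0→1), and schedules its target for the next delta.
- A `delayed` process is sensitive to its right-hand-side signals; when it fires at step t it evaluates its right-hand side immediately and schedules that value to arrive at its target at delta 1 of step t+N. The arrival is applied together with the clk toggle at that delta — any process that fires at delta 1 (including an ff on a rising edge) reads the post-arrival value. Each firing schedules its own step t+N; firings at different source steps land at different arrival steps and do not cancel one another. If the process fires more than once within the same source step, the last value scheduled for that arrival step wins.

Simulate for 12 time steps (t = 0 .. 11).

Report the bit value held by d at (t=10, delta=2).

[bits: a,clk,d,c,b]
t=0: Δ0=10001 Δ1=11001 Δ2=11101 Δ3=11111 | 3Δ
t=1: Δ0=11111 Δ1=10111 | 1Δ
t=2: Δ0=10111 Δ1=01111 Δ2=01100 Δ3=01110 | 3Δ
t=3: Δ0=01110 Δ1=00110 | 1Δ
t=4: Δ0=00110 Δ1=11110 Δ2=11100 | 2Δ
t=5: Δ0=11100 Δ1=10100 | 1Δ
t=6: Δ0=10100 Δ1=01100 Δ2=01010 Δ3=01000 | 3Δ
t=7: Δ0=01000 Δ1=00000 | 1Δ
t=8: Δ0=00000 Δ1=01000 Δ2=01001 Δ3=01011 | 3Δ
t=9: Δ0=01011 Δ1=00011 | 1Δ
t=10: Δ0=00011 Δ1=01011 Δ2=01111 Δ3=01101 | 3Δ
t=11: Δ0=01101 Δ1=00101 | 1Δ

1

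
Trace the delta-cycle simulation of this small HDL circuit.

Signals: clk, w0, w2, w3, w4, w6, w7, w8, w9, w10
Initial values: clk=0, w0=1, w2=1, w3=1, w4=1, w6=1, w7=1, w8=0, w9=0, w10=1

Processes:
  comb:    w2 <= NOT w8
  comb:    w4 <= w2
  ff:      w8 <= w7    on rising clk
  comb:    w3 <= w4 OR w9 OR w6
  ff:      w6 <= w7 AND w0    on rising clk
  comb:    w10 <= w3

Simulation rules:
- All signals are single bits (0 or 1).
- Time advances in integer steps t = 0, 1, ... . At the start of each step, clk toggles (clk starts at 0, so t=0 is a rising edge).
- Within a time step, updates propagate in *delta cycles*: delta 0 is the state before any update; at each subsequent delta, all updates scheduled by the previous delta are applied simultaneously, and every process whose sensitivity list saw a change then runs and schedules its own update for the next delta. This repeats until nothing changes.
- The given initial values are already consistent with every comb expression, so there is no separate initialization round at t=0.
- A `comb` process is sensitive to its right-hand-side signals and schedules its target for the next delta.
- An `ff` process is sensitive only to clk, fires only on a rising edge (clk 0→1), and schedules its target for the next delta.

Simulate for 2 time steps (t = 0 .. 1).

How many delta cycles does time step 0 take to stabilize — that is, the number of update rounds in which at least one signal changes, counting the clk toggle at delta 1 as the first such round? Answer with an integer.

4

[bits: w2,w10,w8,w0,w4,w9,w7,w3,w6,clk]
t=0: Δ0=1101101110 Δ1=1101101111 Δ2=1111101111 Δ3=0111101111 Δ4=0111001111 | 4Δ
t=1: Δ0=0111001111 Δ1=0111001110 | 1Δ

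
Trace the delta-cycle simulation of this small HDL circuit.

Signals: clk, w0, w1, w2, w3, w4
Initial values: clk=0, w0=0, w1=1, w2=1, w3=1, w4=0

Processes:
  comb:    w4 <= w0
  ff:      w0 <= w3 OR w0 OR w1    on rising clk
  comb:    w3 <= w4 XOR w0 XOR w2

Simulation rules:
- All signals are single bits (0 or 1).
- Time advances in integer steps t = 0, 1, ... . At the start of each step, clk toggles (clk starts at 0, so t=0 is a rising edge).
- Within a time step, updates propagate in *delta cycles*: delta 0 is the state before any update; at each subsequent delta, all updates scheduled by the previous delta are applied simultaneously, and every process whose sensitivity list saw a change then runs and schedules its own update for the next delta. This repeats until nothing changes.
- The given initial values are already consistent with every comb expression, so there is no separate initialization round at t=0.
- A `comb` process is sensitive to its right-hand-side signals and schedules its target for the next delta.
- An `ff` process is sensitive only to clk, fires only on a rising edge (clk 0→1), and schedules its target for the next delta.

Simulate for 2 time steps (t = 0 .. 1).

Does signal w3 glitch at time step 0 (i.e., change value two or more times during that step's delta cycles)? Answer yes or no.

yes

t=0 Δ0: clk=0 w1=1 w2=1 w3=1 w4=0 w0=0
  Δ1: clk:0→1
  Δ2: w0:0→1
  Δ3: w3:1→0, w4:0→1
  Δ4: w3:0→1
  (4Δ to stable)
t=1 Δ0: clk=1 w1=1 w2=1 w3=1 w4=1 w0=1
  Δ1: clk:1→0
  (1Δ to stable)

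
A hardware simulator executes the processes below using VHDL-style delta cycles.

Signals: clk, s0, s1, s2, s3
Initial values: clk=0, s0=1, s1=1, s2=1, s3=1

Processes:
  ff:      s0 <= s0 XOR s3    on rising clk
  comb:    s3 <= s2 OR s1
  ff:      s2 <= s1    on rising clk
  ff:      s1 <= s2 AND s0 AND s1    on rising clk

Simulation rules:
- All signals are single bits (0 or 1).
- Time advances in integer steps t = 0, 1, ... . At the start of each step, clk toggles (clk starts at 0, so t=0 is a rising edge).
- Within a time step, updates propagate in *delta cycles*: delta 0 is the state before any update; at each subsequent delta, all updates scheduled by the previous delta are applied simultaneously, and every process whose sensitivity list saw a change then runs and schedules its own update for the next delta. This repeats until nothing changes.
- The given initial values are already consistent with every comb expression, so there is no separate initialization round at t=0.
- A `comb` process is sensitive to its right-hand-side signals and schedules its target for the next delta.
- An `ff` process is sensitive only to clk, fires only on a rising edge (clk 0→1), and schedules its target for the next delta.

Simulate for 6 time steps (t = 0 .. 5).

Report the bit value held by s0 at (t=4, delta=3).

t=0 Δ0: s0=1 s3=1 s2=1 s1=1 clk=0
  Δ1: clk:0→1
  Δ2: s0:1→0
  (2Δ to stable)
t=1 Δ0: s0=0 s3=1 s2=1 s1=1 clk=1
  Δ1: clk:1→0
  (1Δ to stable)
t=2 Δ0: s0=0 s3=1 s2=1 s1=1 clk=0
  Δ1: clk:0→1
  Δ2: s0:0→1, s1:1→0
  (2Δ to stable)
t=3 Δ0: s0=1 s3=1 s2=1 s1=0 clk=1
  Δ1: clk:1→0
  (1Δ to stable)
t=4 Δ0: s0=1 s3=1 s2=1 s1=0 clk=0
  Δ1: clk:0→1
  Δ2: s0:1→0, s2:1→0
  Δ3: s3:1→0
  (3Δ to stable)
t=5 Δ0: s0=0 s3=0 s2=0 s1=0 clk=1
  Δ1: clk:1→0
  (1Δ to stable)

0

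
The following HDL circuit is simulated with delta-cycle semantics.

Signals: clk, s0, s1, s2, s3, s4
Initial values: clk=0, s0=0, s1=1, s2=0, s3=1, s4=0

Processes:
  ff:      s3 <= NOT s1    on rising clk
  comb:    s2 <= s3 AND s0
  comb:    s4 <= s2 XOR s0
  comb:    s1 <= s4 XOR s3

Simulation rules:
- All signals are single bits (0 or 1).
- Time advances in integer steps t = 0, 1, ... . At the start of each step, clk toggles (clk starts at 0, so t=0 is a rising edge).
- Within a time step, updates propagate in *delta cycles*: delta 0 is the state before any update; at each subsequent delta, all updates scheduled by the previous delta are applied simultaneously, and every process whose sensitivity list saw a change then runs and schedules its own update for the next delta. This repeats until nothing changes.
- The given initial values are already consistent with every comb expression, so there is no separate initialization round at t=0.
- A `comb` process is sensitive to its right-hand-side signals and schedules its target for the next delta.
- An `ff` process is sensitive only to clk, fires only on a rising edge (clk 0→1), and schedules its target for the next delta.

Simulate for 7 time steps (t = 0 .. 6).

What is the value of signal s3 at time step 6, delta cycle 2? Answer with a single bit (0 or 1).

t=0 Δ0: s0=0 s4=0 s1=1 s2=0 s3=1 clk=0
  Δ1: clk:0→1
  Δ2: s3:1→0
  Δ3: s1:1→0
  (3Δ to stable)
t=1 Δ0: s0=0 s4=0 s1=0 s2=0 s3=0 clk=1
  Δ1: clk:1→0
  (1Δ to stable)
t=2 Δ0: s0=0 s4=0 s1=0 s2=0 s3=0 clk=0
  Δ1: clk:0→1
  Δ2: s3:0→1
  Δ3: s1:0→1
  (3Δ to stable)
t=3 Δ0: s0=0 s4=0 s1=1 s2=0 s3=1 clk=1
  Δ1: clk:1→0
  (1Δ to stable)
t=4 Δ0: s0=0 s4=0 s1=1 s2=0 s3=1 clk=0
  Δ1: clk:0→1
  Δ2: s3:1→0
  Δ3: s1:1→0
  (3Δ to stable)
t=5 Δ0: s0=0 s4=0 s1=0 s2=0 s3=0 clk=1
  Δ1: clk:1→0
  (1Δ to stable)
t=6 Δ0: s0=0 s4=0 s1=0 s2=0 s3=0 clk=0
  Δ1: clk:0→1
  Δ2: s3:0→1
  Δ3: s1:0→1
  (3Δ to stable)

1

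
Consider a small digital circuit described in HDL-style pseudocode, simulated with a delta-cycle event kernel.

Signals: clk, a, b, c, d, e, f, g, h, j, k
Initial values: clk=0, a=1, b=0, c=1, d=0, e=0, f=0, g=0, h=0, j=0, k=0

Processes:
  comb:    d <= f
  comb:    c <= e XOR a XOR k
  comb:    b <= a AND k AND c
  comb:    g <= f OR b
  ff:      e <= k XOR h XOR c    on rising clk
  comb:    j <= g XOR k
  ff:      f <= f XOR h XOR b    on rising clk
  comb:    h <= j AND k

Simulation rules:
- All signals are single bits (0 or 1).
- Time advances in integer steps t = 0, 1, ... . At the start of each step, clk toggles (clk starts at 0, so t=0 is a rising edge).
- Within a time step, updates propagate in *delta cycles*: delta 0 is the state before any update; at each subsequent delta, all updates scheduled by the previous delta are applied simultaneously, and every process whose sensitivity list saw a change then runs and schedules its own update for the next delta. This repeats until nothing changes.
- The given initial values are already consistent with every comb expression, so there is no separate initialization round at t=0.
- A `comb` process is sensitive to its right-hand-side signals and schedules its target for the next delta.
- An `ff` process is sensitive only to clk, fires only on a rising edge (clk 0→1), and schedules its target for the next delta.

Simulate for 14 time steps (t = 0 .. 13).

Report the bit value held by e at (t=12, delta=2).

[bits: g,h,clk,k,e,f,d,b,c,a,j]
t=0: Δ0=00000000110 Δ1=00100000110 Δ2=00101000110 Δ3=00101000010 | 3Δ
t=1: Δ0=00101000010 Δ1=00001000010 | 1Δ
t=2: Δ0=00001000010 Δ1=00101000010 Δ2=00100000010 Δ3=00100000110 | 3Δ
t=3: Δ0=00100000110 Δ1=00000000110 | 1Δ
t=4: Δ0=00000000110 Δ1=00100000110 Δ2=00101000110 Δ3=00101000010 | 3Δ
t=5: Δ0=00101000010 Δ1=00001000010 | 1Δ
t=6: Δ0=00001000010 Δ1=00101000010 Δ2=00100000010 Δ3=00100000110 | 3Δ
t=7: Δ0=00100000110 Δ1=00000000110 | 1Δ
t=8: Δ0=00000000110 Δ1=00100000110 Δ2=00101000110 Δ3=00101000010 | 3Δ
t=9: Δ0=00101000010 Δ1=00001000010 | 1Δ
t=10: Δ0=00001000010 Δ1=00101000010 Δ2=00100000010 Δ3=00100000110 | 3Δ
t=11: Δ0=00100000110 Δ1=00000000110 | 1Δ
t=12: Δ0=00000000110 Δ1=00100000110 Δ2=00101000110 Δ3=00101000010 | 3Δ
t=13: Δ0=00101000010 Δ1=00001000010 | 1Δ

1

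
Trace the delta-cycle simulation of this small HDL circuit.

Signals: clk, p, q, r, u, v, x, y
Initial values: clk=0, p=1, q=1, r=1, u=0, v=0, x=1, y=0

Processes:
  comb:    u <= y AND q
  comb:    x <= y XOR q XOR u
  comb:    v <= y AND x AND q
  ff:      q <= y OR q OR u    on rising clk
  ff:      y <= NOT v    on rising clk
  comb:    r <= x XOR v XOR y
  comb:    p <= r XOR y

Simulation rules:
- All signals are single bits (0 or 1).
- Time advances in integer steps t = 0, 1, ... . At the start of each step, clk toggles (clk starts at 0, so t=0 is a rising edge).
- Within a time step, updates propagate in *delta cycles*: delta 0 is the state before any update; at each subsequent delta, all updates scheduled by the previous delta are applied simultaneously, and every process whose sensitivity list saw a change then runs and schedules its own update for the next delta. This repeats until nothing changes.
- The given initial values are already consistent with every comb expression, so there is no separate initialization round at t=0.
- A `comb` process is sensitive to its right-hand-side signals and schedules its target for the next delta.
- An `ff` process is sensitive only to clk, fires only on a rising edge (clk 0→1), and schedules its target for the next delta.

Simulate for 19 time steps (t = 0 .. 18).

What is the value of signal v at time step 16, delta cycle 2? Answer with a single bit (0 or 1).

t0.Δ0 v=0 y=0 p=1 clk=0 q=1 x=1 u=0 r=1
t0.Δ1 v=0 y=0 p=1 clk=1 q=1 x=1 u=0 r=1
t0.Δ2 v=0 y=1 p=1 clk=1 q=1 x=1 u=0 r=1
t0.Δ3 v=1 y=1 p=0 clk=1 q=1 x=0 u=1 r=0
t0.Δ4 v=0 y=1 p=1 clk=1 q=1 x=1 u=1 r=0
t0.Δ5 v=1 y=1 p=1 clk=1 q=1 x=1 u=1 r=0
t0.Δ6 v=1 y=1 p=1 clk=1 q=1 x=1 u=1 r=1
t0.Δ7 v=1 y=1 p=0 clk=1 q=1 x=1 u=1 r=1
t1.Δ0 v=1 y=1 p=0 clk=1 q=1 x=1 u=1 r=1
t1.Δ1 v=1 y=1 p=0 clk=0 q=1 x=1 u=1 r=1
t2.Δ0 v=1 y=1 p=0 clk=0 q=1 x=1 u=1 r=1
t2.Δ1 v=1 y=1 p=0 clk=1 q=1 x=1 u=1 r=1
t2.Δ2 v=1 y=0 p=0 clk=1 q=1 x=1 u=1 r=1
t2.Δ3 v=0 y=0 p=1 clk=1 q=1 x=0 u=0 r=0
t2.Δ4 v=0 y=0 p=0 clk=1 q=1 x=1 u=0 r=0
t2.Δ5 v=0 y=0 p=0 clk=1 q=1 x=1 u=0 r=1
t2.Δ6 v=0 y=0 p=1 clk=1 q=1 x=1 u=0 r=1
t3.Δ0 v=0 y=0 p=1 clk=1 q=1 x=1 u=0 r=1
t3.Δ1 v=0 y=0 p=1 clk=0 q=1 x=1 u=0 r=1
t4.Δ0 v=0 y=0 p=1 clk=0 q=1 x=1 u=0 r=1
t4.Δ1 v=0 y=0 p=1 clk=1 q=1 x=1 u=0 r=1
t4.Δ2 v=0 y=1 p=1 clk=1 q=1 x=1 u=0 r=1
t4.Δ3 v=1 y=1 p=0 clk=1 q=1 x=0 u=1 r=0
t4.Δ4 v=0 y=1 p=1 clk=1 q=1 x=1 u=1 r=0
t4.Δ5 v=1 y=1 p=1 clk=1 q=1 x=1 u=1 r=0
t4.Δ6 v=1 y=1 p=1 clk=1 q=1 x=1 u=1 r=1
t4.Δ7 v=1 y=1 p=0 clk=1 q=1 x=1 u=1 r=1
t5.Δ0 v=1 y=1 p=0 clk=1 q=1 x=1 u=1 r=1
t5.Δ1 v=1 y=1 p=0 clk=0 q=1 x=1 u=1 r=1
t6.Δ0 v=1 y=1 p=0 clk=0 q=1 x=1 u=1 r=1
t6.Δ1 v=1 y=1 p=0 clk=1 q=1 x=1 u=1 r=1
t6.Δ2 v=1 y=0 p=0 clk=1 q=1 x=1 u=1 r=1
t6.Δ3 v=0 y=0 p=1 clk=1 q=1 x=0 u=0 r=0
t6.Δ4 v=0 y=0 p=0 clk=1 q=1 x=1 u=0 r=0
t6.Δ5 v=0 y=0 p=0 clk=1 q=1 x=1 u=0 r=1
t6.Δ6 v=0 y=0 p=1 clk=1 q=1 x=1 u=0 r=1
t7.Δ0 v=0 y=0 p=1 clk=1 q=1 x=1 u=0 r=1
t7.Δ1 v=0 y=0 p=1 clk=0 q=1 x=1 u=0 r=1
t8.Δ0 v=0 y=0 p=1 clk=0 q=1 x=1 u=0 r=1
t8.Δ1 v=0 y=0 p=1 clk=1 q=1 x=1 u=0 r=1
t8.Δ2 v=0 y=1 p=1 clk=1 q=1 x=1 u=0 r=1
t8.Δ3 v=1 y=1 p=0 clk=1 q=1 x=0 u=1 r=0
t8.Δ4 v=0 y=1 p=1 clk=1 q=1 x=1 u=1 r=0
t8.Δ5 v=1 y=1 p=1 clk=1 q=1 x=1 u=1 r=0
t8.Δ6 v=1 y=1 p=1 clk=1 q=1 x=1 u=1 r=1
t8.Δ7 v=1 y=1 p=0 clk=1 q=1 x=1 u=1 r=1
t9.Δ0 v=1 y=1 p=0 clk=1 q=1 x=1 u=1 r=1
t9.Δ1 v=1 y=1 p=0 clk=0 q=1 x=1 u=1 r=1
t10.Δ0 v=1 y=1 p=0 clk=0 q=1 x=1 u=1 r=1
t10.Δ1 v=1 y=1 p=0 clk=1 q=1 x=1 u=1 r=1
t10.Δ2 v=1 y=0 p=0 clk=1 q=1 x=1 u=1 r=1
t10.Δ3 v=0 y=0 p=1 clk=1 q=1 x=0 u=0 r=0
t10.Δ4 v=0 y=0 p=0 clk=1 q=1 x=1 u=0 r=0
t10.Δ5 v=0 y=0 p=0 clk=1 q=1 x=1 u=0 r=1
t10.Δ6 v=0 y=0 p=1 clk=1 q=1 x=1 u=0 r=1
t11.Δ0 v=0 y=0 p=1 clk=1 q=1 x=1 u=0 r=1
t11.Δ1 v=0 y=0 p=1 clk=0 q=1 x=1 u=0 r=1
t12.Δ0 v=0 y=0 p=1 clk=0 q=1 x=1 u=0 r=1
t12.Δ1 v=0 y=0 p=1 clk=1 q=1 x=1 u=0 r=1
t12.Δ2 v=0 y=1 p=1 clk=1 q=1 x=1 u=0 r=1
t12.Δ3 v=1 y=1 p=0 clk=1 q=1 x=0 u=1 r=0
t12.Δ4 v=0 y=1 p=1 clk=1 q=1 x=1 u=1 r=0
t12.Δ5 v=1 y=1 p=1 clk=1 q=1 x=1 u=1 r=0
t12.Δ6 v=1 y=1 p=1 clk=1 q=1 x=1 u=1 r=1
t12.Δ7 v=1 y=1 p=0 clk=1 q=1 x=1 u=1 r=1
t13.Δ0 v=1 y=1 p=0 clk=1 q=1 x=1 u=1 r=1
t13.Δ1 v=1 y=1 p=0 clk=0 q=1 x=1 u=1 r=1
t14.Δ0 v=1 y=1 p=0 clk=0 q=1 x=1 u=1 r=1
t14.Δ1 v=1 y=1 p=0 clk=1 q=1 x=1 u=1 r=1
t14.Δ2 v=1 y=0 p=0 clk=1 q=1 x=1 u=1 r=1
t14.Δ3 v=0 y=0 p=1 clk=1 q=1 x=0 u=0 r=0
t14.Δ4 v=0 y=0 p=0 clk=1 q=1 x=1 u=0 r=0
t14.Δ5 v=0 y=0 p=0 clk=1 q=1 x=1 u=0 r=1
t14.Δ6 v=0 y=0 p=1 clk=1 q=1 x=1 u=0 r=1
t15.Δ0 v=0 y=0 p=1 clk=1 q=1 x=1 u=0 r=1
t15.Δ1 v=0 y=0 p=1 clk=0 q=1 x=1 u=0 r=1
t16.Δ0 v=0 y=0 p=1 clk=0 q=1 x=1 u=0 r=1
t16.Δ1 v=0 y=0 p=1 clk=1 q=1 x=1 u=0 r=1
t16.Δ2 v=0 y=1 p=1 clk=1 q=1 x=1 u=0 r=1
t16.Δ3 v=1 y=1 p=0 clk=1 q=1 x=0 u=1 r=0
t16.Δ4 v=0 y=1 p=1 clk=1 q=1 x=1 u=1 r=0
t16.Δ5 v=1 y=1 p=1 clk=1 q=1 x=1 u=1 r=0
t16.Δ6 v=1 y=1 p=1 clk=1 q=1 x=1 u=1 r=1
t16.Δ7 v=1 y=1 p=0 clk=1 q=1 x=1 u=1 r=1
t17.Δ0 v=1 y=1 p=0 clk=1 q=1 x=1 u=1 r=1
t17.Δ1 v=1 y=1 p=0 clk=0 q=1 x=1 u=1 r=1
t18.Δ0 v=1 y=1 p=0 clk=0 q=1 x=1 u=1 r=1
t18.Δ1 v=1 y=1 p=0 clk=1 q=1 x=1 u=1 r=1
t18.Δ2 v=1 y=0 p=0 clk=1 q=1 x=1 u=1 r=1
t18.Δ3 v=0 y=0 p=1 clk=1 q=1 x=0 u=0 r=0
t18.Δ4 v=0 y=0 p=0 clk=1 q=1 x=1 u=0 r=0
t18.Δ5 v=0 y=0 p=0 clk=1 q=1 x=1 u=0 r=1
t18.Δ6 v=0 y=0 p=1 clk=1 q=1 x=1 u=0 r=1

0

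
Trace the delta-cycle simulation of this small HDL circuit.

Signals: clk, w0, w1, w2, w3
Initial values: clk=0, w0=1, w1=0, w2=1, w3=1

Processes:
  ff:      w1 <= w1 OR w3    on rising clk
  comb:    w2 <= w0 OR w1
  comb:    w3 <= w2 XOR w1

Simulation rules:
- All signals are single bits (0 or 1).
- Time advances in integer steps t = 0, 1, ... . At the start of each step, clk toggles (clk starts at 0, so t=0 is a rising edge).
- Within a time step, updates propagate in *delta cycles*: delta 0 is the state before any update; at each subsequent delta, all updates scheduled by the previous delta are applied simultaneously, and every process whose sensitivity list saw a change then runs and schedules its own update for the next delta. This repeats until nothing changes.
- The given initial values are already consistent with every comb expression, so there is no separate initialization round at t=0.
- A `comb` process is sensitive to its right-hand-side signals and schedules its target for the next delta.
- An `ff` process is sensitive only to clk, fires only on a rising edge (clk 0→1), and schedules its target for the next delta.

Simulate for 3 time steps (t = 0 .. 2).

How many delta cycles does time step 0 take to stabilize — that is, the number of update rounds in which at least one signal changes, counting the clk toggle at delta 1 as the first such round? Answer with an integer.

t0.Δ0 w2=1 w1=0 w0=1 clk=0 w3=1
t0.Δ1 w2=1 w1=0 w0=1 clk=1 w3=1
t0.Δ2 w2=1 w1=1 w0=1 clk=1 w3=1
t0.Δ3 w2=1 w1=1 w0=1 clk=1 w3=0
t1.Δ0 w2=1 w1=1 w0=1 clk=1 w3=0
t1.Δ1 w2=1 w1=1 w0=1 clk=0 w3=0
t2.Δ0 w2=1 w1=1 w0=1 clk=0 w3=0
t2.Δ1 w2=1 w1=1 w0=1 clk=1 w3=0

3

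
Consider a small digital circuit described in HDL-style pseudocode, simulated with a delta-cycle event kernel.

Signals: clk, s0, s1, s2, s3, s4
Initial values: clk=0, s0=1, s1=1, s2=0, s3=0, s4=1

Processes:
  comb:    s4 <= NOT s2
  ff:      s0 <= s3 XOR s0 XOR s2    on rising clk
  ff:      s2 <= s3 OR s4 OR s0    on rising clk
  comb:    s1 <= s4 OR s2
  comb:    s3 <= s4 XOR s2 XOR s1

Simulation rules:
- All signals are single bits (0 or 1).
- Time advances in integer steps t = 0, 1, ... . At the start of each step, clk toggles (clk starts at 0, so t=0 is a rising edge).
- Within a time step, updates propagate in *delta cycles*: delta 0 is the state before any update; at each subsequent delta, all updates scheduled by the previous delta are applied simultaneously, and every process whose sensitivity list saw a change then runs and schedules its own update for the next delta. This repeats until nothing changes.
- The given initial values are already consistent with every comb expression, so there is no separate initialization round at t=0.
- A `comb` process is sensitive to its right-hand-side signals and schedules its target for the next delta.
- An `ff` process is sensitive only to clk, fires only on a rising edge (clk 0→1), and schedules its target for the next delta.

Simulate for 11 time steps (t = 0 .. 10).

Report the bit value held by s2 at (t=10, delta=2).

t=0 Δ0: clk=0 s0=1 s4=1 s2=0 s1=1 s3=0
  Δ1: clk:0→1
  Δ2: s2:0→1
  Δ3: s4:1→0, s3:0→1
  Δ4: s3:1→0
  (4Δ to stable)
t=1 Δ0: clk=1 s0=1 s4=0 s2=1 s1=1 s3=0
  Δ1: clk:1→0
  (1Δ to stable)
t=2 Δ0: clk=0 s0=1 s4=0 s2=1 s1=1 s3=0
  Δ1: clk:0→1
  Δ2: s0:1→0
  (2Δ to stable)
t=3 Δ0: clk=1 s0=0 s4=0 s2=1 s1=1 s3=0
  Δ1: clk:1→0
  (1Δ to stable)
t=4 Δ0: clk=0 s0=0 s4=0 s2=1 s1=1 s3=0
  Δ1: clk:0→1
  Δ2: s0:0→1, s2:1→0
  Δ3: s4:0→1, s1:1→0, s3:0→1
  Δ4: s1:0→1
  Δ5: s3:1→0
  (5Δ to stable)
t=5 Δ0: clk=1 s0=1 s4=1 s2=0 s1=1 s3=0
  Δ1: clk:1→0
  (1Δ to stable)
t=6 Δ0: clk=0 s0=1 s4=1 s2=0 s1=1 s3=0
  Δ1: clk:0→1
  Δ2: s2:0→1
  Δ3: s4:1→0, s3:0→1
  Δ4: s3:1→0
  (4Δ to stable)
t=7 Δ0: clk=1 s0=1 s4=0 s2=1 s1=1 s3=0
  Δ1: clk:1→0
  (1Δ to stable)
t=8 Δ0: clk=0 s0=1 s4=0 s2=1 s1=1 s3=0
  Δ1: clk:0→1
  Δ2: s0:1→0
  (2Δ to stable)
t=9 Δ0: clk=1 s0=0 s4=0 s2=1 s1=1 s3=0
  Δ1: clk:1→0
  (1Δ to stable)
t=10 Δ0: clk=0 s0=0 s4=0 s2=1 s1=1 s3=0
  Δ1: clk:0→1
  Δ2: s0:0→1, s2:1→0
  Δ3: s4:0→1, s1:1→0, s3:0→1
  Δ4: s1:0→1
  Δ5: s3:1→0
  (5Δ to stable)

0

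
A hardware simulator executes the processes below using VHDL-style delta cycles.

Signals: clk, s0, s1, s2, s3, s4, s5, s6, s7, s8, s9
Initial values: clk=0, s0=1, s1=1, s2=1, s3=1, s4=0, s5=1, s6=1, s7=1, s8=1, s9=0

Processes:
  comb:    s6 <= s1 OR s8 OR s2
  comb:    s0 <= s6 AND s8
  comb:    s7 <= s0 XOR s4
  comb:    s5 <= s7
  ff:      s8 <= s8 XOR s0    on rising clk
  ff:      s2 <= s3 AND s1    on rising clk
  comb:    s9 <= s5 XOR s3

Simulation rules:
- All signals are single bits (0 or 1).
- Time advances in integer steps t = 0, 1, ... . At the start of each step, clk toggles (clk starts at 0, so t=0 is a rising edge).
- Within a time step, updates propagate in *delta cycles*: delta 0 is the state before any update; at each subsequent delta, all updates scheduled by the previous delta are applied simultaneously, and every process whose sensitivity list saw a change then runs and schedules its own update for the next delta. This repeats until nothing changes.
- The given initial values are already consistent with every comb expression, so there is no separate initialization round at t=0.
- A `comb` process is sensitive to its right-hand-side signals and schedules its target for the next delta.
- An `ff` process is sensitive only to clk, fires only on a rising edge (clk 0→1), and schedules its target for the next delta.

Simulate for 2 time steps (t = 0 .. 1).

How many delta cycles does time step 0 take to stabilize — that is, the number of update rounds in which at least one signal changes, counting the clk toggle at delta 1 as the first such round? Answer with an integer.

6

[bits: s6,s4,s8,s1,clk,s3,s9,s0,s2,s5,s7]
t=0: Δ0=10110101111 Δ1=10111101111 Δ2=10011101111 Δ3=10011100111 Δ4=10011100110 Δ5=10011100100 Δ6=10011110100 | 6Δ
t=1: Δ0=10011110100 Δ1=10010110100 | 1Δ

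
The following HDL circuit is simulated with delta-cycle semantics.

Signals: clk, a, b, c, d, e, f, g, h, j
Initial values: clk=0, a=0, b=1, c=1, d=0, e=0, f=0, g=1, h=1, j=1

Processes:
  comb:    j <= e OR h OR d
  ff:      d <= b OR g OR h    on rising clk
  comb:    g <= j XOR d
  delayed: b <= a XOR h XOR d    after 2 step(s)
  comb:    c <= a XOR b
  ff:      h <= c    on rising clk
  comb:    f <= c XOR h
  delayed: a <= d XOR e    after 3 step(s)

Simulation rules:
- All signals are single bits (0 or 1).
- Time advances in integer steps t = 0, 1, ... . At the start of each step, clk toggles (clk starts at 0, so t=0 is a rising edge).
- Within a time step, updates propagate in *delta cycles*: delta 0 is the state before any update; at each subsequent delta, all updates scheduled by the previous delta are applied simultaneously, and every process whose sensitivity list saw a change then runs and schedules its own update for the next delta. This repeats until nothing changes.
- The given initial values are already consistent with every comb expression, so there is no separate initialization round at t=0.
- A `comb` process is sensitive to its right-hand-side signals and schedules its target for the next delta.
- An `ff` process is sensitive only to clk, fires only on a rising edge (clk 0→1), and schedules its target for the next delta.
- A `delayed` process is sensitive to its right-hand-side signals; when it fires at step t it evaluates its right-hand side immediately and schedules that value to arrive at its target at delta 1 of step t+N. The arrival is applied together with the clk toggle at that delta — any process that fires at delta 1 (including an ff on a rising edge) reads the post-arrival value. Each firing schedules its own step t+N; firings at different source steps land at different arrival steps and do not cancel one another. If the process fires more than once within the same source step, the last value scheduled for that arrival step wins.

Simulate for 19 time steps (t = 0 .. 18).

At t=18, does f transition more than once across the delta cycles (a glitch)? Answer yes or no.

t=0 Δ0: h=1 d=0 clk=0 c=1 b=1 j=1 f=0 g=1 e=0 a=0
  Δ1: clk:0→1
  Δ2: d:0→1
  Δ3: g:1→0
  (3Δ to stable)
t=1 Δ0: h=1 d=1 clk=1 c=1 b=1 j=1 f=0 g=0 e=0 a=0
  Δ1: clk:1→0
  (1Δ to stable)
t=2 Δ0: h=1 d=1 clk=0 c=1 b=1 j=1 f=0 g=0 e=0 a=0
  Δ1: clk:0→1, b:1→0
  Δ2: c:1→0
  Δ3: f:0→1
  (3Δ to stable)
t=3 Δ0: h=1 d=1 clk=1 c=0 b=0 j=1 f=1 g=0 e=0 a=0
  Δ1: clk:1→0, a:0→1
  Δ2: c:0→1
  Δ3: f:1→0
  (3Δ to stable)
t=4 Δ0: h=1 d=1 clk=0 c=1 b=0 j=1 f=0 g=0 e=0 a=1
  Δ1: clk:0→1
  (1Δ to stable)
t=5 Δ0: h=1 d=1 clk=1 c=1 b=0 j=1 f=0 g=0 e=0 a=1
  Δ1: clk:1→0, b:0→1
  Δ2: c:1→0
  Δ3: f:0→1
  (3Δ to stable)
t=6 Δ0: h=1 d=1 clk=0 c=0 b=1 j=1 f=1 g=0 e=0 a=1
  Δ1: clk:0→1
  Δ2: h:1→0
  Δ3: f:1→0
  (3Δ to stable)
t=7 Δ0: h=0 d=1 clk=1 c=0 b=1 j=1 f=0 g=0 e=0 a=1
  Δ1: clk:1→0
  (1Δ to stable)
t=8 Δ0: h=0 d=1 clk=0 c=0 b=1 j=1 f=0 g=0 e=0 a=1
  Δ1: clk:0→1, b:1→0
  Δ2: d:1→0, c:0→1
  Δ3: j:1→0, f:0→1, g:0→1
  Δ4: g:1→0
  (4Δ to stable)
t=9 Δ0: h=0 d=0 clk=1 c=1 b=0 j=0 f=1 g=0 e=0 a=1
  Δ1: clk:1→0
  (1Δ to stable)
t=10 Δ0: h=0 d=0 clk=0 c=1 b=0 j=0 f=1 g=0 e=0 a=1
  Δ1: clk:0→1, b:0→1
  Δ2: h:0→1, d:0→1, c:1→0
  Δ3: j:0→1, g:0→1
  Δ4: g:1→0
  (4Δ to stable)
t=11 Δ0: h=1 d=1 clk=1 c=0 b=1 j=1 f=1 g=0 e=0 a=1
  Δ1: clk:1→0, a:1→0
  Δ2: c:0→1
  Δ3: f:1→0
  (3Δ to stable)
t=12 Δ0: h=1 d=1 clk=0 c=1 b=1 j=1 f=0 g=0 e=0 a=0
  Δ1: clk:0→1
  (1Δ to stable)
t=13 Δ0: h=1 d=1 clk=1 c=1 b=1 j=1 f=0 g=0 e=0 a=0
  Δ1: clk:1→0, b:1→0, a:0→1
  (1Δ to stable)
t=14 Δ0: h=1 d=1 clk=0 c=1 b=0 j=1 f=0 g=0 e=0 a=1
  Δ1: clk:0→1
  (1Δ to stable)
t=15 Δ0: h=1 d=1 clk=1 c=1 b=0 j=1 f=0 g=0 e=0 a=1
  Δ1: clk:1→0, b:0→1
  Δ2: c:1→0
  Δ3: f:0→1
  (3Δ to stable)
t=16 Δ0: h=1 d=1 clk=0 c=0 b=1 j=1 f=1 g=0 e=0 a=1
  Δ1: clk:0→1
  Δ2: h:1→0
  Δ3: f:1→0
  (3Δ to stable)
t=17 Δ0: h=0 d=1 clk=1 c=0 b=1 j=1 f=0 g=0 e=0 a=1
  Δ1: clk:1→0
  (1Δ to stable)
t=18 Δ0: h=0 d=1 clk=0 c=0 b=1 j=1 f=0 g=0 e=0 a=1
  Δ1: clk:0→1, b:1→0
  Δ2: d:1→0, c:0→1
  Δ3: j:1→0, f:0→1, g:0→1
  Δ4: g:1→0
  (4Δ to stable)

no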